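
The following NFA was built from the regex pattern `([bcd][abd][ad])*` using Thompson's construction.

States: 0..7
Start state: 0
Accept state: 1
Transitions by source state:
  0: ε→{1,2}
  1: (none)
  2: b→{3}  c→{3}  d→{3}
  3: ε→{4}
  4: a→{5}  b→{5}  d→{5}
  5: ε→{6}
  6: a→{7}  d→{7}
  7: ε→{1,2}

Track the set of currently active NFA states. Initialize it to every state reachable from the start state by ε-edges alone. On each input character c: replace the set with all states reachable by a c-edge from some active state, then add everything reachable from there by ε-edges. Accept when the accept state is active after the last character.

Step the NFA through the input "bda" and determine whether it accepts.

S₀ = ε-closure({0}) = {0,1,2}
'b' @ 1: {3,4}
'd' @ 2: {5,6}
'a' @ 3: {1,2,7}  (accept∈set)
end set {1,2,7} — state 1 in

Answer: ACCEPT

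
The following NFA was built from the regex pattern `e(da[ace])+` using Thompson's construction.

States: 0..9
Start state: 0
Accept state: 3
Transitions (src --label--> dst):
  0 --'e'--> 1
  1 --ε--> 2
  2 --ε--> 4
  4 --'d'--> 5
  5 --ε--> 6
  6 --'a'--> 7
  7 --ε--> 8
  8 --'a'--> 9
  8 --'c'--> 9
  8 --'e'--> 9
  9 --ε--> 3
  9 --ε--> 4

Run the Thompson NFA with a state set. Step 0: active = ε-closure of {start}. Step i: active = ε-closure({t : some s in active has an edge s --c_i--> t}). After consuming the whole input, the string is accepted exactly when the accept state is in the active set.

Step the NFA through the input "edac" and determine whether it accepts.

Answer: ACCEPT

Steps:
initial (ε-close {0}): {0}
'e' @ 1: {1,2,4}
'd' @ 2: {5,6}
'a' @ 3: {7,8}
'c' @ 4: {3,4,9}  (accept∈set)
final: {3,4,9}; accept 3 in set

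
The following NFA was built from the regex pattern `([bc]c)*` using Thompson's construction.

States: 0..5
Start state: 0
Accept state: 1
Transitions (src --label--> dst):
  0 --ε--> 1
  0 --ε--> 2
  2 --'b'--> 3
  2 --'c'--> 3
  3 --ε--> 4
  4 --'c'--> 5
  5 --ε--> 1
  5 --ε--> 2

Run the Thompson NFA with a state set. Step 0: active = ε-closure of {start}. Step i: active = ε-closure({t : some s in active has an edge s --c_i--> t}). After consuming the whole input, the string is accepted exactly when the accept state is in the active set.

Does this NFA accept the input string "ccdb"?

Answer: REJECT

Derivation:
S₀ = ε-closure({0}) = {0,1,2}
'c' @ 1: {3,4}
'c' @ 2: {1,2,5}  (accept∈set)
'd' @ 3: {}  — no active states
rest 'b' ignored (set empty)
after full input: {}  (accept=1 not in)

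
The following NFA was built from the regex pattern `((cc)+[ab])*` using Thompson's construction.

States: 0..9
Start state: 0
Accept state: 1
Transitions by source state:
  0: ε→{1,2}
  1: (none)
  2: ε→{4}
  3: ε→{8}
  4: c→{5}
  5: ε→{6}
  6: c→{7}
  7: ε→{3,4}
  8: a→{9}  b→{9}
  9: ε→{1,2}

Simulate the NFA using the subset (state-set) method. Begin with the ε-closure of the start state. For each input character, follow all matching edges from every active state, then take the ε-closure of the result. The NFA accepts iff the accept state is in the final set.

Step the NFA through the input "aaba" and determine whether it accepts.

Answer: REJECT

Derivation:
initial (ε-close {0}): {0,1,2,4}
'a' @ 1: {}  — dead — no transitions
rest 'aba' ignored (set empty)
after full input: {}  (accept=1 not in)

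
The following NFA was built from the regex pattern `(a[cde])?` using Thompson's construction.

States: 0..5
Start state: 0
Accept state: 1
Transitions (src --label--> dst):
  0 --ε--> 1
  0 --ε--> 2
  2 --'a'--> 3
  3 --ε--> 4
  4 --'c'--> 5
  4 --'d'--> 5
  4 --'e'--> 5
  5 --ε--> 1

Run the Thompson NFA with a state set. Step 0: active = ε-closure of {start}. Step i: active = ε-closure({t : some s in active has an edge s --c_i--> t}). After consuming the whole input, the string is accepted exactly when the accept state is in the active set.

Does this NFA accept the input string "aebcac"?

Answer: REJECT

Derivation:
start: ε-closure({0}) = {0,1,2}
'a' @ 1: {3,4}
'e' @ 2: {1,5}  [accepting]
'b' @ 3: {}  — state set empty
rest 'cac' ignored (set empty)
final: {}; accept 1 not in set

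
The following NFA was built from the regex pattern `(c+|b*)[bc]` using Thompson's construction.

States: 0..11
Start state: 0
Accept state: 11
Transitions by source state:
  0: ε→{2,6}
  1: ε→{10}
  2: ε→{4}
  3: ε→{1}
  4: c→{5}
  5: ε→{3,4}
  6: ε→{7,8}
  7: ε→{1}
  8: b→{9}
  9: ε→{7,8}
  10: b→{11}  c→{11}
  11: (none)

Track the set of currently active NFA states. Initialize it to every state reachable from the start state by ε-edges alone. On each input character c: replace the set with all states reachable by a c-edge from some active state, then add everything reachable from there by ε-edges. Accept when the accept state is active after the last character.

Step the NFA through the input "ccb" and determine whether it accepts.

Answer: ACCEPT

Steps:
initial (ε-close {0}): {0,1,2,4,6,7,8,10}
'c' @ 1: {1,3,4,5,10,11}  ✓accept
'c' @ 2: {1,3,4,5,10,11}  ✓accept
'b' @ 3: {11}  ✓accept
final: {11}; accept 11 in set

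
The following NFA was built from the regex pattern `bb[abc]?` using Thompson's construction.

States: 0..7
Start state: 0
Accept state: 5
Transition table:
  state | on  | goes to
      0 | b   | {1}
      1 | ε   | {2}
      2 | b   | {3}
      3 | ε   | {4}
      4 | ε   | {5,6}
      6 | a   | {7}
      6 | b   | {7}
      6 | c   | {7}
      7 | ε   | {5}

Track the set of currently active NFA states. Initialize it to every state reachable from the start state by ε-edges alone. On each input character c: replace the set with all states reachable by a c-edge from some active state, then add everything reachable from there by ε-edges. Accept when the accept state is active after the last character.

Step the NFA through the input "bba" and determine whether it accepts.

Answer: ACCEPT

Steps:
initial (ε-close {0}): {0}
'b' @ 1: {1,2}
'b' @ 2: {3,4,5,6}  [accepting]
'a' @ 3: {5,7}  [accepting]
after full input: {5,7}  (accept=5 in)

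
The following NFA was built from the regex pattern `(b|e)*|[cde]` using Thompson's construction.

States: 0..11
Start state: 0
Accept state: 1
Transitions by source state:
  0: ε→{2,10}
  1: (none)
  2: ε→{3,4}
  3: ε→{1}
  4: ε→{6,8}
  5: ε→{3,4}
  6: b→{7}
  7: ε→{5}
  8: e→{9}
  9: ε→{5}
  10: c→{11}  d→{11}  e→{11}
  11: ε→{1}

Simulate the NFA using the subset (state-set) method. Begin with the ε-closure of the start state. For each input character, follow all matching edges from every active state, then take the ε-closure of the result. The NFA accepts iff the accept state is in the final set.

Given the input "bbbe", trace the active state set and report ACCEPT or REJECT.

start: ε-closure({0}) = {0,1,2,3,4,6,8,10}
'b' @ 1: {1,3,4,5,6,7,8}  ✓accept
'b' @ 2: {1,3,4,5,6,7,8}  ✓accept
'b' @ 3: {1,3,4,5,6,7,8}  ✓accept
'e' @ 4: {1,3,4,5,6,8,9}  ✓accept
after full input: {1,3,4,5,6,8,9}  (accept=1 in)

Answer: ACCEPT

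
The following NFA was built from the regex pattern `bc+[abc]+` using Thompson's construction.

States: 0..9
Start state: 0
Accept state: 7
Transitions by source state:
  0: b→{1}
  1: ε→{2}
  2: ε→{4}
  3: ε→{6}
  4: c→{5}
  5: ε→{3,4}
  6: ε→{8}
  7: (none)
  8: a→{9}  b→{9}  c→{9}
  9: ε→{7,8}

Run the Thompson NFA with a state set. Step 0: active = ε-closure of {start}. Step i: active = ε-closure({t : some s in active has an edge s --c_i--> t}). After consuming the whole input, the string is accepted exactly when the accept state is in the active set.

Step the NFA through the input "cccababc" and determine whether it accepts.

start: ε-closure({0}) = {0}
'c' @ 1: {}  — dead — no transitions
rest 'ccababc' ignored (set empty)
after full input: {}  (accept=7 not in)

Answer: REJECT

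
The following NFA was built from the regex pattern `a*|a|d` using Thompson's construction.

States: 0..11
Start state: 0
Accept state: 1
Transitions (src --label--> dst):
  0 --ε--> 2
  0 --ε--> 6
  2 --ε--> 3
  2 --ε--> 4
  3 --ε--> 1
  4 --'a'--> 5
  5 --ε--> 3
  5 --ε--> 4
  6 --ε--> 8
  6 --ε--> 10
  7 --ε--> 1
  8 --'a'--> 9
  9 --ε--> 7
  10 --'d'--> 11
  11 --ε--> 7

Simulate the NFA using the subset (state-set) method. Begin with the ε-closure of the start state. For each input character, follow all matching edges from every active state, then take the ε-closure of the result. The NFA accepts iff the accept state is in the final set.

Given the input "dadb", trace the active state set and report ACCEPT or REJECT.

initial (ε-close {0}): {0,1,2,3,4,6,8,10}
'd' @ 1: {1,7,11}  [accepting]
'a' @ 2: {}  — state set empty
rest 'db' ignored (set empty)
end set {} — state 1 not in

Answer: REJECT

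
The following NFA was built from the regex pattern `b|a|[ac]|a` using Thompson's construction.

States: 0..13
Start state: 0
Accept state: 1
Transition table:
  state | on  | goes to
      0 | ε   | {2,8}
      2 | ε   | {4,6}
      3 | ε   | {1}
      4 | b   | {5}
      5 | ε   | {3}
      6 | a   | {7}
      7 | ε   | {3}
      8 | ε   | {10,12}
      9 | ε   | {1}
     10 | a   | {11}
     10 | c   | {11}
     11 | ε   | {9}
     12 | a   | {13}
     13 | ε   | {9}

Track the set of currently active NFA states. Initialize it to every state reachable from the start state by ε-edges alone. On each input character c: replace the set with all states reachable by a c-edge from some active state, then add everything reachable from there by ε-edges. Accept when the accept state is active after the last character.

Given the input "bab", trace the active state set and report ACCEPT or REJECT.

initial (ε-close {0}): {0,2,4,6,8,10,12}
'b' @ 1: {1,3,5}  ✓accept
'a' @ 2: {}  — no active states
rest 'b' ignored (set empty)
final: {}; accept 1 not in set

Answer: REJECT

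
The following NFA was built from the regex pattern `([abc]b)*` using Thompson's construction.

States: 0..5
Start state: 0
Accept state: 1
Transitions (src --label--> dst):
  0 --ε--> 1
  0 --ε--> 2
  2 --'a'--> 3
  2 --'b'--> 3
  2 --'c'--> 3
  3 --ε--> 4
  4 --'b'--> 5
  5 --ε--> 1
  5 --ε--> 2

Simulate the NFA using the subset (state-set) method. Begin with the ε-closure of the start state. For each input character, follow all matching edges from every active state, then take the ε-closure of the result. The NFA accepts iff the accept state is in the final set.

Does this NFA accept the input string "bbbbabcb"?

initial (ε-close {0}): {0,1,2}
'b' @ 1: {3,4}
'b' @ 2: {1,2,5}  (accept∈set)
'b' @ 3: {3,4}
'b' @ 4: {1,2,5}  (accept∈set)
'a' @ 5: {3,4}
'b' @ 6: {1,2,5}  (accept∈set)
'c' @ 7: {3,4}
'b' @ 8: {1,2,5}  (accept∈set)
end set {1,2,5} — state 1 in

Answer: ACCEPT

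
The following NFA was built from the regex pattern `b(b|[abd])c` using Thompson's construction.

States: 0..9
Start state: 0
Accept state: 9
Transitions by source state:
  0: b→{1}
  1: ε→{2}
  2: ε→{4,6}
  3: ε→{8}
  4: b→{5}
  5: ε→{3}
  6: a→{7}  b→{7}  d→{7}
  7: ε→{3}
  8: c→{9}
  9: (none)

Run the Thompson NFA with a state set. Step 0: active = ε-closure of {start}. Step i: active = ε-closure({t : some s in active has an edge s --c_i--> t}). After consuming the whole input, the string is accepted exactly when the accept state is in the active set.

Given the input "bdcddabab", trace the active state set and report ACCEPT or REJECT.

Answer: REJECT

Steps:
initial (ε-close {0}): {0}
'b' @ 1: {1,2,4,6}
'd' @ 2: {3,7,8}
'c' @ 3: {9}  (accept∈set)
'd' @ 4: {}  — state set empty
rest 'dabab' ignored (set empty)
final: {}; accept 9 not in set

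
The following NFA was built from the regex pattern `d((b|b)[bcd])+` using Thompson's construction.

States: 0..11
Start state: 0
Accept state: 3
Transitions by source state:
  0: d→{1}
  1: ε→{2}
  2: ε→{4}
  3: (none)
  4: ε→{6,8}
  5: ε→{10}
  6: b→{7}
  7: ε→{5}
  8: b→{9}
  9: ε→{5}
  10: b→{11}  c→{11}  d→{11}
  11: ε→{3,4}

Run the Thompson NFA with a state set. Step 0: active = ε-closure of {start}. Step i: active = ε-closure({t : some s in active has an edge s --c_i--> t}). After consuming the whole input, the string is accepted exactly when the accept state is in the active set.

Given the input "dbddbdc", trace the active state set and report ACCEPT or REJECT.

start: ε-closure({0}) = {0}
'd' @ 1: {1,2,4,6,8}
'b' @ 2: {5,7,9,10}
'd' @ 3: {3,4,6,8,11}  [accepting]
'd' @ 4: {}  — state set empty
rest 'bdc' ignored (set empty)
end set {} — state 3 not in

Answer: REJECT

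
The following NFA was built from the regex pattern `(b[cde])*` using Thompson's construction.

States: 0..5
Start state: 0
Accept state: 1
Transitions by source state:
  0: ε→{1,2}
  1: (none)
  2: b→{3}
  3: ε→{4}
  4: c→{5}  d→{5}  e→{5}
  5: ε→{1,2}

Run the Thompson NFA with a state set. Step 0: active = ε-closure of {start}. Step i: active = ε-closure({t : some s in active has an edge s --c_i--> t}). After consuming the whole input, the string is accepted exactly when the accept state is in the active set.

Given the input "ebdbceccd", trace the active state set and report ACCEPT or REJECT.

S₀ = ε-closure({0}) = {0,1,2}
'e' @ 1: {}  — no active states
rest 'bdbceccd' ignored (set empty)
end set {} — state 1 not in

Answer: REJECT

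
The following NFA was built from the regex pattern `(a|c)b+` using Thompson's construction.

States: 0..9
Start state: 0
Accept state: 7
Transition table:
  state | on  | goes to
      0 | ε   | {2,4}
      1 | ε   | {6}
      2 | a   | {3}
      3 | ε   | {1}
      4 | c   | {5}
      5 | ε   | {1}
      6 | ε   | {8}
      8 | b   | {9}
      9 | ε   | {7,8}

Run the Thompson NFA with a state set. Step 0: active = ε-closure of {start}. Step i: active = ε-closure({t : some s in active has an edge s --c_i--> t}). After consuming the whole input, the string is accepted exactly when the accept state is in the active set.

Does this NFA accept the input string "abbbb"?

Answer: ACCEPT

Trace:
initial (ε-close {0}): {0,2,4}
'a' @ 1: {1,3,6,8}
'b' @ 2: {7,8,9}  ✓accept
'b' @ 3: {7,8,9}  ✓accept
'b' @ 4: {7,8,9}  ✓accept
'b' @ 5: {7,8,9}  ✓accept
end set {7,8,9} — state 7 in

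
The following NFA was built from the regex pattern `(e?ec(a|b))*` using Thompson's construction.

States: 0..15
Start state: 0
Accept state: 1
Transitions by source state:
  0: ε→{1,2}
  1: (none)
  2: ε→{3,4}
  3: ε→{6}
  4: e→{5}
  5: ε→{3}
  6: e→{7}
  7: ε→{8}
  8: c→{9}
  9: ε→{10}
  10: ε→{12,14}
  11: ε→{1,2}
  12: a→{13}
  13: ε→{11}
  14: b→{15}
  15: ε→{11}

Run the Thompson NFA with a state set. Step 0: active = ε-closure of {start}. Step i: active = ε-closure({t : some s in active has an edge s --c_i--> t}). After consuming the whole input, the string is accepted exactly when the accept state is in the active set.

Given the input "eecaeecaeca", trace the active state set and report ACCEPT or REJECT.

Answer: ACCEPT

Trace:
initial (ε-close {0}): {0,1,2,3,4,6}
'e' @ 1: {3,5,6,7,8}
'e' @ 2: {7,8}
'c' @ 3: {9,10,12,14}
'a' @ 4: {1,2,3,4,6,11,13}  [accepting]
'e' @ 5: {3,5,6,7,8}
'e' @ 6: {7,8}
'c' @ 7: {9,10,12,14}
'a' @ 8: {1,2,3,4,6,11,13}  [accepting]
'e' @ 9: {3,5,6,7,8}
'c' @ 10: {9,10,12,14}
'a' @ 11: {1,2,3,4,6,11,13}  [accepting]
after full input: {1,2,3,4,6,11,13}  (accept=1 in)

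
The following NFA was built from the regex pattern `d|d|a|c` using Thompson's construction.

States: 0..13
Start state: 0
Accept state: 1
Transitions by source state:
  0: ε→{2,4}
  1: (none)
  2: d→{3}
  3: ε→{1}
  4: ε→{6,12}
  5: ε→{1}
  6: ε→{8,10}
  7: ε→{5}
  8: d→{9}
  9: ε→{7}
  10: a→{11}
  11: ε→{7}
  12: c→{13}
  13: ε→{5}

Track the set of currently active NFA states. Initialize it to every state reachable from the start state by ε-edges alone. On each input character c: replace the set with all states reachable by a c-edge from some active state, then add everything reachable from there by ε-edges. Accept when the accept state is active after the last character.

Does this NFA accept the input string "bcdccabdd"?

Answer: REJECT

Steps:
start: ε-closure({0}) = {0,2,4,6,8,10,12}
'b' @ 1: {}  — state set empty
rest 'cdccabdd' ignored (set empty)
end set {} — state 1 not in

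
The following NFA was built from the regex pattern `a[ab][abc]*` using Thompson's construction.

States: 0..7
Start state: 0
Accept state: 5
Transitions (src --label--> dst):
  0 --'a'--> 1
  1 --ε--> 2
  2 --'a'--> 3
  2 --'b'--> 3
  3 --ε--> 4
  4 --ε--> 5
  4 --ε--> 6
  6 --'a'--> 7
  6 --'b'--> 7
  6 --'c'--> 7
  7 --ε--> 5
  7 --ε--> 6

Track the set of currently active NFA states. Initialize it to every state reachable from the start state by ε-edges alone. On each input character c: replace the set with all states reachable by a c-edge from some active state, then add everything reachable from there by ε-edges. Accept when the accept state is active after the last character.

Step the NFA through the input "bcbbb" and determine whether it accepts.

start: ε-closure({0}) = {0}
'b' @ 1: {}  — dead — no transitions
rest 'cbbb' ignored (set empty)
after full input: {}  (accept=5 not in)

Answer: REJECT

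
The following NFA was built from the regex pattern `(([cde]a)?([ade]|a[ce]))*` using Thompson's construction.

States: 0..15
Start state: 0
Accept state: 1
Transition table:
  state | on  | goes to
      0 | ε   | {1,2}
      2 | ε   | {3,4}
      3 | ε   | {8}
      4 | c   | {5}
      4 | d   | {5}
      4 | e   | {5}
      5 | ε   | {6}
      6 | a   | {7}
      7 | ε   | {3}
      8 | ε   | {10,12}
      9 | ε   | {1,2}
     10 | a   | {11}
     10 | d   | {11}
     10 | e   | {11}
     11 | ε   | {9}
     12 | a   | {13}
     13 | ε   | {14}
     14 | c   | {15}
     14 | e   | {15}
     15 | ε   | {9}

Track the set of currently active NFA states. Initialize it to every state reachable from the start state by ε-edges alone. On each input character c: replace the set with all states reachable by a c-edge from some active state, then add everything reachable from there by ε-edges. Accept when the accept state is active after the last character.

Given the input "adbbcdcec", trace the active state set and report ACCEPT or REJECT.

Answer: REJECT

Trace:
S₀ = ε-closure({0}) = {0,1,2,3,4,8,10,12}
'a' @ 1: {1,2,3,4,8,9,10,11,12,13,14}  [accepting]
'd' @ 2: {1,2,3,4,5,6,8,9,10,11,12}  [accepting]
'b' @ 3: {}  — state set empty
rest 'bcdcec' ignored (set empty)
final: {}; accept 1 not in set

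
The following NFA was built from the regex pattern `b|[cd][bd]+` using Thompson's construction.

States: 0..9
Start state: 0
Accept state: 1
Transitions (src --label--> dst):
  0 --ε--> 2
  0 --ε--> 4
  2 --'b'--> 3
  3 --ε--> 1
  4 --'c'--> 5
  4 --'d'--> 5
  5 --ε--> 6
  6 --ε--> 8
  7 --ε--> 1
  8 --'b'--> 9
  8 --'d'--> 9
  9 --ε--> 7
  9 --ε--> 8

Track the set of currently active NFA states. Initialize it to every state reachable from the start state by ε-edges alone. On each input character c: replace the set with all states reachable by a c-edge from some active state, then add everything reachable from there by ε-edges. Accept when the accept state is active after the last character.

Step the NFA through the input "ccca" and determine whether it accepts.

S₀ = ε-closure({0}) = {0,2,4}
'c' @ 1: {5,6,8}
'c' @ 2: {}  — state set empty
rest 'ca' ignored (set empty)
end set {} — state 1 not in

Answer: REJECT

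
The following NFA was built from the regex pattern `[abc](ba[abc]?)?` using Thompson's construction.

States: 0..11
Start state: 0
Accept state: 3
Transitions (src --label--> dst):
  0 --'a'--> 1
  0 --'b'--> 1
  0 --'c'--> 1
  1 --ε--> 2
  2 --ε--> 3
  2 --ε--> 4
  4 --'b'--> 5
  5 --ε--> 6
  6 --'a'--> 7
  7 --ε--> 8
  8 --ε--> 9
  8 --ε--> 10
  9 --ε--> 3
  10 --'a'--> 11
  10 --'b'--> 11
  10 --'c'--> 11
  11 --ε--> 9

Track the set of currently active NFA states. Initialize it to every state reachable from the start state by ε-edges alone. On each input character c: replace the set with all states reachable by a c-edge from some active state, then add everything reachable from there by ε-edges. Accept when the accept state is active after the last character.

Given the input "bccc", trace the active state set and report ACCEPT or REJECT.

initial (ε-close {0}): {0}
'b' @ 1: {1,2,3,4}  ✓accept
'c' @ 2: {}  — no active states
rest 'cc' ignored (set empty)
after full input: {}  (accept=3 not in)

Answer: REJECT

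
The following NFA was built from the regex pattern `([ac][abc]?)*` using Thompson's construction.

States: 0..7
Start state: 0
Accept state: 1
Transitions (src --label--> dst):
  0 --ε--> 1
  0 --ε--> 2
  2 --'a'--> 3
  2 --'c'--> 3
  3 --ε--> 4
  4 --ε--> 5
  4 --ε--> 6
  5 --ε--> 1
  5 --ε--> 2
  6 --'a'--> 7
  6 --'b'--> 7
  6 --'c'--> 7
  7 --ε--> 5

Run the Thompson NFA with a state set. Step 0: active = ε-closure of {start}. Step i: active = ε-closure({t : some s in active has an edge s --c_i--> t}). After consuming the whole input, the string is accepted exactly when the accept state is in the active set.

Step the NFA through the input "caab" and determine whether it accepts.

Answer: ACCEPT

Derivation:
initial (ε-close {0}): {0,1,2}
'c' @ 1: {1,2,3,4,5,6}  [accepting]
'a' @ 2: {1,2,3,4,5,6,7}  [accepting]
'a' @ 3: {1,2,3,4,5,6,7}  [accepting]
'b' @ 4: {1,2,5,7}  [accepting]
final: {1,2,5,7}; accept 1 in set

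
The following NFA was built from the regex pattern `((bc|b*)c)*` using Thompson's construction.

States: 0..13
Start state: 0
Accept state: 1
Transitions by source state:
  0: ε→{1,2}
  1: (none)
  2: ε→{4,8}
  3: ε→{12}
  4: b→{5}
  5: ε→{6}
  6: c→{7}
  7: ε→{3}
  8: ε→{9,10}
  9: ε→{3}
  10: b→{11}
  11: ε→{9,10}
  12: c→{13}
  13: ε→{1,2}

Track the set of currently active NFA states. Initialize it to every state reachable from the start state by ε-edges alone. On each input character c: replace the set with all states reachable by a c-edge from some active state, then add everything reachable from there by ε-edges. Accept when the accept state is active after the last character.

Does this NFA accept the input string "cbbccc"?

start: ε-closure({0}) = {0,1,2,3,4,8,9,10,12}
'c' @ 1: {1,2,3,4,8,9,10,12,13}  (accept∈set)
'b' @ 2: {3,5,6,9,10,11,12}
'b' @ 3: {3,9,10,11,12}
'c' @ 4: {1,2,3,4,8,9,10,12,13}  (accept∈set)
'c' @ 5: {1,2,3,4,8,9,10,12,13}  (accept∈set)
'c' @ 6: {1,2,3,4,8,9,10,12,13}  (accept∈set)
final: {1,2,3,4,8,9,10,12,13}; accept 1 in set

Answer: ACCEPT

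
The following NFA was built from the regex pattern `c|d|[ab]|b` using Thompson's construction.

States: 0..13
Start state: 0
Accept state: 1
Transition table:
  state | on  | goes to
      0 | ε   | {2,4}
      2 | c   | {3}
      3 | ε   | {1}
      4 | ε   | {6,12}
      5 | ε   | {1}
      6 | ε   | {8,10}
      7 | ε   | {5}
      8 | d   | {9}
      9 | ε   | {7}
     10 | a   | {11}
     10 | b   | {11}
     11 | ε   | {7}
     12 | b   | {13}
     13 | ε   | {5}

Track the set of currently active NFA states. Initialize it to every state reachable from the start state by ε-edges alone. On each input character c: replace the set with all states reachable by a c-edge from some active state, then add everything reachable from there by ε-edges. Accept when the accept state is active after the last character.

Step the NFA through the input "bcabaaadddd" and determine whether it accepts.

Answer: REJECT

Derivation:
S₀ = ε-closure({0}) = {0,2,4,6,8,10,12}
'b' @ 1: {1,5,7,11,13}  (accept∈set)
'c' @ 2: {}  — no active states
rest 'abaaadddd' ignored (set empty)
end set {} — state 1 not in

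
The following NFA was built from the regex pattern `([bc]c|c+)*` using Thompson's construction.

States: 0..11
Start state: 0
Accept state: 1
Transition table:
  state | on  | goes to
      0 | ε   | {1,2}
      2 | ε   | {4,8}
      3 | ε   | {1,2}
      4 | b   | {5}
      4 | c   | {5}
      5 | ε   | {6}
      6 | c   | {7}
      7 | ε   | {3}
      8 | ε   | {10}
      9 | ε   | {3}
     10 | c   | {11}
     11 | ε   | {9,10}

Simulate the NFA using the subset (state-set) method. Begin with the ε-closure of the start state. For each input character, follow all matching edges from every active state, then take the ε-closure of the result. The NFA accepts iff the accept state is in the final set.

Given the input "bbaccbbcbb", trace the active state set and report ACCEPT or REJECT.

start: ε-closure({0}) = {0,1,2,4,8,10}
'b' @ 1: {5,6}
'b' @ 2: {}  — dead — no transitions
rest 'accbbcbb' ignored (set empty)
final: {}; accept 1 not in set

Answer: REJECT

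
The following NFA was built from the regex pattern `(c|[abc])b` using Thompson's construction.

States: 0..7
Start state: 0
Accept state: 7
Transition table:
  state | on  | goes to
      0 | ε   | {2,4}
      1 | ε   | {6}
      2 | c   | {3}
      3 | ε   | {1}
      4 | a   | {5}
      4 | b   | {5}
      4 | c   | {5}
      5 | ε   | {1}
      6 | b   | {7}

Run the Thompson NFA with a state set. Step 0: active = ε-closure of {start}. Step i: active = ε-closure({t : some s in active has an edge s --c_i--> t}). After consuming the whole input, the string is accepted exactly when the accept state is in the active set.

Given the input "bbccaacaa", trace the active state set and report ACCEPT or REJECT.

Answer: REJECT

Steps:
start: ε-closure({0}) = {0,2,4}
'b' @ 1: {1,5,6}
'b' @ 2: {7}  ✓accept
'c' @ 3: {}  — no active states
rest 'caacaa' ignored (set empty)
end set {} — state 7 not in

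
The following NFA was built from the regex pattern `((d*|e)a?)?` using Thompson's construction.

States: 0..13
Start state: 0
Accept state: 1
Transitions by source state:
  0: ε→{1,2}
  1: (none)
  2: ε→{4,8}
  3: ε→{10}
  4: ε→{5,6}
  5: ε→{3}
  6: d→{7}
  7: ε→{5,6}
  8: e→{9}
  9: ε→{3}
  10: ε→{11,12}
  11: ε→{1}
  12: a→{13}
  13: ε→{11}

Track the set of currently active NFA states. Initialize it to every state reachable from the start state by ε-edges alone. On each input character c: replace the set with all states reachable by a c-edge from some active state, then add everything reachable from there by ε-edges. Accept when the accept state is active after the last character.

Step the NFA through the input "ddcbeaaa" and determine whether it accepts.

Answer: REJECT

Trace:
S₀ = ε-closure({0}) = {0,1,2,3,4,5,6,8,10,11,12}
'd' @ 1: {1,3,5,6,7,10,11,12}  [accepting]
'd' @ 2: {1,3,5,6,7,10,11,12}  [accepting]
'c' @ 3: {}  — dead — no transitions
rest 'beaaa' ignored (set empty)
final: {}; accept 1 not in set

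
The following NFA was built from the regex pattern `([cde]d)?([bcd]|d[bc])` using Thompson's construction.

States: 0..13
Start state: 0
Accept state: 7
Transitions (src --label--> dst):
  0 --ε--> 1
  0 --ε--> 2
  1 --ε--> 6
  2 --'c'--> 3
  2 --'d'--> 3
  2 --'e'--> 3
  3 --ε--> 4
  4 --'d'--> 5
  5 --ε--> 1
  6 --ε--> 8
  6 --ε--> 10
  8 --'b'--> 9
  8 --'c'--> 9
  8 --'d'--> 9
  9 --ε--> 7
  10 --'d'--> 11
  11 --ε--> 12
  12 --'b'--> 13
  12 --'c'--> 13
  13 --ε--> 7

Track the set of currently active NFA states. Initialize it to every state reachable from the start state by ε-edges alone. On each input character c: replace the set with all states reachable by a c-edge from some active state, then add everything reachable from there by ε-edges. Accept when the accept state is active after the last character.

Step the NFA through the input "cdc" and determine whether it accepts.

Answer: ACCEPT

Derivation:
initial (ε-close {0}): {0,1,2,6,8,10}
'c' @ 1: {3,4,7,9}  [accepting]
'd' @ 2: {1,5,6,8,10}
'c' @ 3: {7,9}  [accepting]
after full input: {7,9}  (accept=7 in)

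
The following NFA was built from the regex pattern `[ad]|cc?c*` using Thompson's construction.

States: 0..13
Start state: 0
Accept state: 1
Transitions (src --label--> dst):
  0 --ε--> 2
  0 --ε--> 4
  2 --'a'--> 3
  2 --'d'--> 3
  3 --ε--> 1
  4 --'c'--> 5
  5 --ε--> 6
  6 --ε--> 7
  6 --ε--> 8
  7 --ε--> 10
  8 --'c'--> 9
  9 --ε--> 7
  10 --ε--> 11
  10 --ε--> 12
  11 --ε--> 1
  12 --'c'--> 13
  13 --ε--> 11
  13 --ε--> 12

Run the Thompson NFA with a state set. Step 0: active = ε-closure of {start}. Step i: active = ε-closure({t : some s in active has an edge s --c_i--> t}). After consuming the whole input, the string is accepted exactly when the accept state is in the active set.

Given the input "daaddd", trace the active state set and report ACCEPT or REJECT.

S₀ = ε-closure({0}) = {0,2,4}
'd' @ 1: {1,3}  ✓accept
'a' @ 2: {}  — no active states
rest 'addd' ignored (set empty)
after full input: {}  (accept=1 not in)

Answer: REJECT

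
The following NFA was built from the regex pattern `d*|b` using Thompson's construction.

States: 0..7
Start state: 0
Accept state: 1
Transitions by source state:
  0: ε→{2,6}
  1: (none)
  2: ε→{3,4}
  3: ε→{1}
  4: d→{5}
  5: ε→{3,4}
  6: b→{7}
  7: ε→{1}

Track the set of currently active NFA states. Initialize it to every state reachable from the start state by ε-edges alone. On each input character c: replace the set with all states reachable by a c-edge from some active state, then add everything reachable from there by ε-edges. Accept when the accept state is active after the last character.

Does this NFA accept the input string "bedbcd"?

Answer: REJECT

Derivation:
start: ε-closure({0}) = {0,1,2,3,4,6}
'b' @ 1: {1,7}  [accepting]
'e' @ 2: {}  — dead — no transitions
rest 'dbcd' ignored (set empty)
final: {}; accept 1 not in set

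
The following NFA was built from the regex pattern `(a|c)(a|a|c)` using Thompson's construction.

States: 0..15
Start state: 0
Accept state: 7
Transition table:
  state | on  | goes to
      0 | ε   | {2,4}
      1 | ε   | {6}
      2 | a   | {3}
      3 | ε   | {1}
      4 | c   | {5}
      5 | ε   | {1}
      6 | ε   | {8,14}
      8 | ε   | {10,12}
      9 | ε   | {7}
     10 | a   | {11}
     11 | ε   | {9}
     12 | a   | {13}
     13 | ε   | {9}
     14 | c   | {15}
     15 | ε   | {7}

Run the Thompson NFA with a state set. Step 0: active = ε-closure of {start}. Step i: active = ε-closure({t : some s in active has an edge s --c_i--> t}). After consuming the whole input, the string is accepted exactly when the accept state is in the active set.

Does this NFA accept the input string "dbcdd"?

S₀ = ε-closure({0}) = {0,2,4}
'd' @ 1: {}  — no active states
rest 'bcdd' ignored (set empty)
end set {} — state 7 not in

Answer: REJECT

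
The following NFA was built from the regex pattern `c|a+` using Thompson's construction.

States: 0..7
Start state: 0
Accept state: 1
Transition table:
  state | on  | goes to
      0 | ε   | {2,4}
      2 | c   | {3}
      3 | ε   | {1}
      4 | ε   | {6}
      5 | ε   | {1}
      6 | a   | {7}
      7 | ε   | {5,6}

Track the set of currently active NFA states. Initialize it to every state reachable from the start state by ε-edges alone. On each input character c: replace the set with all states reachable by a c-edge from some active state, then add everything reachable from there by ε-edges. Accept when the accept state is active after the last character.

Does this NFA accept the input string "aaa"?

initial (ε-close {0}): {0,2,4,6}
'a' @ 1: {1,5,6,7}  (accept∈set)
'a' @ 2: {1,5,6,7}  (accept∈set)
'a' @ 3: {1,5,6,7}  (accept∈set)
final: {1,5,6,7}; accept 1 in set

Answer: ACCEPT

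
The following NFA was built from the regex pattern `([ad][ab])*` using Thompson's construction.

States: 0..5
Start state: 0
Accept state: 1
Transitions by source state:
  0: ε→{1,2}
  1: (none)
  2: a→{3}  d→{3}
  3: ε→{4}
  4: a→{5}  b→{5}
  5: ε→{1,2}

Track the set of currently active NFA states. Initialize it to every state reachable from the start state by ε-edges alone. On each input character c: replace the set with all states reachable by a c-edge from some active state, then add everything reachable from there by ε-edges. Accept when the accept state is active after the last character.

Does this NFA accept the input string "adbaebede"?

Answer: REJECT

Steps:
start: ε-closure({0}) = {0,1,2}
'a' @ 1: {3,4}
'd' @ 2: {}  — dead — no transitions
rest 'baebede' ignored (set empty)
end set {} — state 1 not in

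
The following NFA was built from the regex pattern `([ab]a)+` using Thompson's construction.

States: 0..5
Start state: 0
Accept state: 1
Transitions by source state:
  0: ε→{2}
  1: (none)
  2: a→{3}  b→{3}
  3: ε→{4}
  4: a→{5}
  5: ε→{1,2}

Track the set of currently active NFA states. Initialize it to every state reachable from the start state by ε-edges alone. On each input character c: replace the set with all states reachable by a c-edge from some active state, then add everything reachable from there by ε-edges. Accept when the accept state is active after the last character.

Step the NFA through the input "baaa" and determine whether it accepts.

Answer: ACCEPT

Trace:
start: ε-closure({0}) = {0,2}
'b' @ 1: {3,4}
'a' @ 2: {1,2,5}  ✓accept
'a' @ 3: {3,4}
'a' @ 4: {1,2,5}  ✓accept
after full input: {1,2,5}  (accept=1 in)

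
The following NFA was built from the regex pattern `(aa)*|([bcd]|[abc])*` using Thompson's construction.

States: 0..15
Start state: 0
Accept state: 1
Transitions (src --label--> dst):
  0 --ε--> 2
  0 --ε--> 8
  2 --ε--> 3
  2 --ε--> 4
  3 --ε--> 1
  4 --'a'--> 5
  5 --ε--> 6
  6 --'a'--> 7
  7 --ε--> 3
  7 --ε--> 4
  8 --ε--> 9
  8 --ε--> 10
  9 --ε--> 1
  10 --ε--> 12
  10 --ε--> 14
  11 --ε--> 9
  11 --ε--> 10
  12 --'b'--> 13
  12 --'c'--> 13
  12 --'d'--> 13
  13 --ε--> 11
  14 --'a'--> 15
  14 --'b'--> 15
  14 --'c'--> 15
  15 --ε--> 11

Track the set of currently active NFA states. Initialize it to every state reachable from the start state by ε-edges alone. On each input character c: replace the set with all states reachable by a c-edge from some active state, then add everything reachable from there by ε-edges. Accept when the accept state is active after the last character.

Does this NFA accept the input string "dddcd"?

S₀ = ε-closure({0}) = {0,1,2,3,4,8,9,10,12,14}
'd' @ 1: {1,9,10,11,12,13,14}  [accepting]
'd' @ 2: {1,9,10,11,12,13,14}  [accepting]
'd' @ 3: {1,9,10,11,12,13,14}  [accepting]
'c' @ 4: {1,9,10,11,12,13,14,15}  [accepting]
'd' @ 5: {1,9,10,11,12,13,14}  [accepting]
final: {1,9,10,11,12,13,14}; accept 1 in set

Answer: ACCEPT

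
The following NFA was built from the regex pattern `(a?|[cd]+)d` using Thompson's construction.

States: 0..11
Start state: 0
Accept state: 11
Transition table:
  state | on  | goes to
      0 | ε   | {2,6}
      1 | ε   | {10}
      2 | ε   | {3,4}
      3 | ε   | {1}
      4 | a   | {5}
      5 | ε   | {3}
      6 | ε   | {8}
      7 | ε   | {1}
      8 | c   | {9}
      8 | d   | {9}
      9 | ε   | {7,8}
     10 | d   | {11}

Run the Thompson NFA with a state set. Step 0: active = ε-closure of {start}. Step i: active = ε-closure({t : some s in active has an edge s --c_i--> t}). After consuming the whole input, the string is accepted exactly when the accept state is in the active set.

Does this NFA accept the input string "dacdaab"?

initial (ε-close {0}): {0,1,2,3,4,6,8,10}
'd' @ 1: {1,7,8,9,10,11}  ✓accept
'a' @ 2: {}  — state set empty
rest 'cdaab' ignored (set empty)
end set {} — state 11 not in

Answer: REJECT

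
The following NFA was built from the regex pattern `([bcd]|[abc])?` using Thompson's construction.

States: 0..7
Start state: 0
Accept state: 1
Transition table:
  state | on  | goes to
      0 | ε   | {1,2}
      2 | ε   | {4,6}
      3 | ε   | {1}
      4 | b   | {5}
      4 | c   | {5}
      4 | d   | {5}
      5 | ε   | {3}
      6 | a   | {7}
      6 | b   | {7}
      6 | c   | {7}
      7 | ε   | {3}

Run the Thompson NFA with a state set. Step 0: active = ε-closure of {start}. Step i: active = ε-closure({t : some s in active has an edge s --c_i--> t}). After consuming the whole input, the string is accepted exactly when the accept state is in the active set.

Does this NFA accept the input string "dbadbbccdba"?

start: ε-closure({0}) = {0,1,2,4,6}
'd' @ 1: {1,3,5}  [accepting]
'b' @ 2: {}  — dead — no transitions
rest 'adbbccdba' ignored (set empty)
after full input: {}  (accept=1 not in)

Answer: REJECT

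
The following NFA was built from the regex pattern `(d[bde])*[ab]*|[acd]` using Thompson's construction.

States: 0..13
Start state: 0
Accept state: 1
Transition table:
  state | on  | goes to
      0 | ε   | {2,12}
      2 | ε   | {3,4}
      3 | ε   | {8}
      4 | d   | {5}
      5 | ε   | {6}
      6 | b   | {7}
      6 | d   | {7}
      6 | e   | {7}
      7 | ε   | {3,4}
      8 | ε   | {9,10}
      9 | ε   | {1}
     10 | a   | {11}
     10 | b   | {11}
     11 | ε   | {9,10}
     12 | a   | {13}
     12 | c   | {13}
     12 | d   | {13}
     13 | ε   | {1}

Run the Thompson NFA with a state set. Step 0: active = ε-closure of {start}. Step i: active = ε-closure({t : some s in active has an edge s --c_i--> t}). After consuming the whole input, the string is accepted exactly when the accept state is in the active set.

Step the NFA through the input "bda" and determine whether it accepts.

start: ε-closure({0}) = {0,1,2,3,4,8,9,10,12}
'b' @ 1: {1,9,10,11}  [accepting]
'd' @ 2: {}  — no active states
rest 'a' ignored (set empty)
end set {} — state 1 not in

Answer: REJECT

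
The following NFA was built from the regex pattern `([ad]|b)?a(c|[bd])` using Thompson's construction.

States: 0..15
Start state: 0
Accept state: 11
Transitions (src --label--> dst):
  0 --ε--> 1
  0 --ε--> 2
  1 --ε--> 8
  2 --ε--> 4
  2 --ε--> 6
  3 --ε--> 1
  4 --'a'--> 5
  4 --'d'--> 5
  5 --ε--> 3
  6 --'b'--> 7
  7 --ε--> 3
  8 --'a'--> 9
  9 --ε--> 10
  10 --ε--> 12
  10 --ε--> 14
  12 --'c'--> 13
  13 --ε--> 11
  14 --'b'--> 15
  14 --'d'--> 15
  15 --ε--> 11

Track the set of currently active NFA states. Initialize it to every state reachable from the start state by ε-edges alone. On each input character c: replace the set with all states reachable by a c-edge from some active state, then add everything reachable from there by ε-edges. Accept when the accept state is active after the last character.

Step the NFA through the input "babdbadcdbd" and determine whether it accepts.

Answer: REJECT

Trace:
start: ε-closure({0}) = {0,1,2,4,6,8}
'b' @ 1: {1,3,7,8}
'a' @ 2: {9,10,12,14}
'b' @ 3: {11,15}  [accepting]
'd' @ 4: {}  — no active states
rest 'badcdbd' ignored (set empty)
after full input: {}  (accept=11 not in)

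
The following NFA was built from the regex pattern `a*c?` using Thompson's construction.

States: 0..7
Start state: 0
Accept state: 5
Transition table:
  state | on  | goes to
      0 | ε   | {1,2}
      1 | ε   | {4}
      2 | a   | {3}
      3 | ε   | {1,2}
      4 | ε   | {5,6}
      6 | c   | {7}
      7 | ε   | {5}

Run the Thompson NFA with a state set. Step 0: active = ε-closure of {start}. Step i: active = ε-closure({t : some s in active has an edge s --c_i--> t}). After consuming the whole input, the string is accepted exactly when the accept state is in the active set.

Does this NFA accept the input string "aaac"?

Answer: ACCEPT

Derivation:
initial (ε-close {0}): {0,1,2,4,5,6}
'a' @ 1: {1,2,3,4,5,6}  ✓accept
'a' @ 2: {1,2,3,4,5,6}  ✓accept
'a' @ 3: {1,2,3,4,5,6}  ✓accept
'c' @ 4: {5,7}  ✓accept
after full input: {5,7}  (accept=5 in)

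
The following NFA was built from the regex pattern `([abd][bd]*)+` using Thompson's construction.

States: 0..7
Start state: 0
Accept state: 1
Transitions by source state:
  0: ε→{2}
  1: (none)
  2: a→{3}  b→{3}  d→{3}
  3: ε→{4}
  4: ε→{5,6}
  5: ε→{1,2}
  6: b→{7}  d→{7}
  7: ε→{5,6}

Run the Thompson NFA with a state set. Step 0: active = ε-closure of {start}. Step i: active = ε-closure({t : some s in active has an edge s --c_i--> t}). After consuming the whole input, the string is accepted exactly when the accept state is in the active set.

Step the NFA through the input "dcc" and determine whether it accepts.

S₀ = ε-closure({0}) = {0,2}
'd' @ 1: {1,2,3,4,5,6}  (accept∈set)
'c' @ 2: {}  — state set empty
rest 'c' ignored (set empty)
final: {}; accept 1 not in set

Answer: REJECT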